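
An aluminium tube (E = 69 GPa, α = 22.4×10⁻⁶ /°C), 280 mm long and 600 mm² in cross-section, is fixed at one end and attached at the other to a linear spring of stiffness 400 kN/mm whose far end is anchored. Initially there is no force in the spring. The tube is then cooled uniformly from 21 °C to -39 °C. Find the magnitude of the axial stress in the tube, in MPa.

σ ≈ 67.7 MPa (tensile)

Free thermal contraction: δ_free = αΔT L = 22.4×10⁻⁶ × 60 × 280 = 0.3763 mm.
Let P be the tensile force in the spring. The tube extends elastically by PL/(AE) and the spring stretches by P/k; together these equal δ_free.
P [ L/(AE) + 1/k ] = δ_free → P [ 280/(600×69×10³) + 1/(400×10³) ] = 0.3763.
P = 0.3763 / 9.263×10⁻⁶ = 40620 N.
σ = P/A = 40620/600 = 67.71 MPa.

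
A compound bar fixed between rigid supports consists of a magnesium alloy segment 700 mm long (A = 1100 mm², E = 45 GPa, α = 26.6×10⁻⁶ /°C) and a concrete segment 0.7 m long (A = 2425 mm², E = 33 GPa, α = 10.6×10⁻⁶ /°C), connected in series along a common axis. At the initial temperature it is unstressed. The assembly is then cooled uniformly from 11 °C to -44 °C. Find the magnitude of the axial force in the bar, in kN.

With the walls removed the bar would change length by δ_free = Σ αᵢΔT Lᵢ = 26.6×10⁻⁶×55×700 + 10.6×10⁻⁶×55×700 = 1.432 mm.
The walls prevent any net length change, so an axial force P (same in every segment) develops. Compatibility: P · Σ Lᵢ/(AᵢEᵢ) = δ_free.
The series flexibility is Σ Lᵢ/(AᵢEᵢ) = 700/(1100×45×10³) + 700/(2425×33×10³) = 2.289×10⁻⁵ mm/N.
Hence P = δ_free / Σ(L/AE) = 1.432/2.289×10⁻⁵ = 62.57 kN (tensile).

P ≈ 62.6 kN (tensile)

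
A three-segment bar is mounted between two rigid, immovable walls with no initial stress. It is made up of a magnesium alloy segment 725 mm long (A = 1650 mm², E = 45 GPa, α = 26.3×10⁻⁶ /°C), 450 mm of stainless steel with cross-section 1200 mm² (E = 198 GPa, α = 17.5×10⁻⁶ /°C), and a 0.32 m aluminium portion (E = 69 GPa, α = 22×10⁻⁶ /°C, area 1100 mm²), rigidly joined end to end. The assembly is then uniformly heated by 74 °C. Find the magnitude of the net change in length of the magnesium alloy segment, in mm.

|ΔL| ≈ 0.136 mm

With the walls removed the bar would change length by δ_free = Σ αᵢΔT Lᵢ = 26.3×10⁻⁶×74×725 + 17.5×10⁻⁶×74×450 + 22×10⁻⁶×74×320 = 2.515 mm.
The rigid supports impose zero overall length change; the single axial force P common to all segments must satisfy P Σ Lᵢ/(AᵢEᵢ) = δ_free.
The series flexibility is Σ Lᵢ/(AᵢEᵢ) = 725/(1650×45×10³) + 450/(1200×198×10³) + 320/(1100×69×10³) = 1.587×10⁻⁵ mm/N.
Hence P = δ_free / Σ(L/AE) = 2.515/1.587×10⁻⁵ = 158.4 kN (compressive).
For the magnesium alloy segment, free thermal change = 26.3×10⁻⁶×74×725 = 1.411 mm and elastic change from P = 158400×725/(1650×45×10³) = 1.547 mm; these oppose, so the net change is 0.136 mm (segment shortens).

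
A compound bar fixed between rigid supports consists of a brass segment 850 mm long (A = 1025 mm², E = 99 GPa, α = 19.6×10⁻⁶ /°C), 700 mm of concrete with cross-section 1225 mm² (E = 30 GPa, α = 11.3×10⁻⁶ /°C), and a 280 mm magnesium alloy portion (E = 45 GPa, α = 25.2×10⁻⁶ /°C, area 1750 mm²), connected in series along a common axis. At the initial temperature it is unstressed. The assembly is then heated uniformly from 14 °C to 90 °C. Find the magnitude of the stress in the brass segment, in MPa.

Free thermal expansion of the whole bar: Σ αᵢΔT Lᵢ = 19.6×10⁻⁶×76×850 + 11.3×10⁻⁶×76×700 + 25.2×10⁻⁶×76×280 = 2.404 mm.
Since the ends are fixed, an axial force P builds up, equal in every segment, with P · Σ Lᵢ/(AᵢEᵢ) = δ_free.
The series flexibility is Σ Lᵢ/(AᵢEᵢ) = 850/(1025×99×10³) + 700/(1225×30×10³) + 280/(1750×45×10³) = 3.098×10⁻⁵ mm/N.
Hence P = δ_free / Σ(L/AE) = 2.404/3.098×10⁻⁵ = 77.59 kN (compressive).
σ_{brass} = P / A = 77590 / 1025 = 75.69 MPa.

σ ≈ 75.7 MPa (compressive)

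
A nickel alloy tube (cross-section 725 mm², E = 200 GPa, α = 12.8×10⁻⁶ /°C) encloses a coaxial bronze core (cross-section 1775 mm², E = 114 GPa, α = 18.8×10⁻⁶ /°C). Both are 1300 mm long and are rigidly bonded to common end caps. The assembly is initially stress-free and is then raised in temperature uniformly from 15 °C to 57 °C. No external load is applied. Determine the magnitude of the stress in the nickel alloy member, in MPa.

Both members must finish at the same length. With the larger α, the bronze tends to over-expand; the plates restrain it, putting the bronze in compression and the nickel alloy in tension. With no external load the two internal forces are equal and opposite, magnitude P.
Compatibility of the two members (thermal + elastic change equal): (α₁ − α₂)ΔT = P·[1/(A₁E₁) + 1/(A₂E₂)].
|α₁ − α₂|·ΔT = 6×10⁻⁶ × 42 = 0.000252.
1/(A₁E₁) + 1/(A₂E₂) = 1/(725×200×10³) + 1/(1775×114×10³) = 1.184×10⁻⁸ N⁻¹.
P = 0.000252 / 1.184×10⁻⁸ = 21290 N = 21.29 kN.
σ_{nickel alloy} = P/A₁ = 21290/725 = 29.36 MPa, tensile.

σ ≈ 29.4 MPa (tensile)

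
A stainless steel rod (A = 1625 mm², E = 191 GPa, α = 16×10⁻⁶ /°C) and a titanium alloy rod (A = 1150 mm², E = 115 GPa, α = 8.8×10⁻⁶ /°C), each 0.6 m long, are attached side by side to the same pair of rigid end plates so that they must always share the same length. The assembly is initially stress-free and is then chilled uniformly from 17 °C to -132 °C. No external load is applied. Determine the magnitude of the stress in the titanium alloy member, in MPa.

σ ≈ 86.5 MPa (compressive)

Equilibrium of a rigid end plate with no external load gives equal and opposite internal forces ±P in the two members. Since α_{stainless steel} > α_{titanium alloy}, cooling drives the stainless steel into tension and the titanium alloy into compression.
Compatibility of the two members (thermal + elastic change equal): (α₁ − α₂)ΔT = P·[1/(A₁E₁) + 1/(A₂E₂)].
|α₁ − α₂|·ΔT = 7.2×10⁻⁶ × 149 = 0.001073.
1/(A₁E₁) + 1/(A₂E₂) = 1/(1625×191×10³) + 1/(1150×115×10³) = 1.078×10⁻⁸ N⁻¹.
So P = 0.001073 / 1.078×10⁻⁸ = 99.49 kN.
σ_{titanium alloy} = P/A₂ = 99490/1150 = 86.51 MPa, compressive.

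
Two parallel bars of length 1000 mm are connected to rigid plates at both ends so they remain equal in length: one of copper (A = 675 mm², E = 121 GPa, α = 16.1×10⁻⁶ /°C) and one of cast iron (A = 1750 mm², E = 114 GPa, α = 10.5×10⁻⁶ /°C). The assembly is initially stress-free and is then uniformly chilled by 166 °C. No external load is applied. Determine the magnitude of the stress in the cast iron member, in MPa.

σ ≈ 30.8 MPa (compressive)

Both members must finish at the same length. With the larger α, the copper tends to over-contract; the plates restrain it, putting the copper in tension and the cast iron in compression. With no external load the two internal forces are equal and opposite, magnitude P.
Equating the net (thermal + elastic) strains gives |α₁ − α₂|·ΔT = P·[1/(A₁E₁) + 1/(A₂E₂)].
|α₁ − α₂|·ΔT = 5.6×10⁻⁶ × 166 = 0.0009296.
1/(A₁E₁) + 1/(A₂E₂) = 1/(675×121×10³) + 1/(1750×114×10³) = 1.726×10⁻⁸ N⁻¹.
So P = 0.0009296 / 1.726×10⁻⁸ = 53.87 kN.
σ_{cast iron} = P/A₂ = 53870/1750 = 30.78 MPa, compressive.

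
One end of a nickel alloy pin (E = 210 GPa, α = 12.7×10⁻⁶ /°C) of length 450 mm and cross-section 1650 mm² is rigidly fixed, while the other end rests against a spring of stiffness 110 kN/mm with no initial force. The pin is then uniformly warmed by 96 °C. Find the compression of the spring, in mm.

Free thermal expansion: δ_free = αΔT L = 12.7×10⁻⁶ × 96 × 450 = 0.5486 mm.
With a force P in the spring, the elastic change of the pin is PL/(AE) and that of the spring is P/k; compatibility requires their sum to equal δ_free.
P [ L/(AE) + 1/k ] = δ_free → P [ 450/(1650×210×10³) + 1/(110×10³) ] = 0.5486.
P = 0.5486 / 1.039×10⁻⁵ = 52810 N.
Spring compression = P/k = 52810/(110×10³) = 0.4801 mm.

δ ≈ 0.48 mm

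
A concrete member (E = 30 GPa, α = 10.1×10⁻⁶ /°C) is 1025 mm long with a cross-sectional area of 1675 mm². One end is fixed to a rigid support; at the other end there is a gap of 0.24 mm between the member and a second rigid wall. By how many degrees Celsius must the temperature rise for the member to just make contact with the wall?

ΔT ≈ 23.2 °C

Contact occurs when the free expansion equals the gap: αΔT L = 0.24 mm.
So ΔT = g/(αL) = 0.24/(10.1×10⁻⁶ × 1025) = 23.18 °C.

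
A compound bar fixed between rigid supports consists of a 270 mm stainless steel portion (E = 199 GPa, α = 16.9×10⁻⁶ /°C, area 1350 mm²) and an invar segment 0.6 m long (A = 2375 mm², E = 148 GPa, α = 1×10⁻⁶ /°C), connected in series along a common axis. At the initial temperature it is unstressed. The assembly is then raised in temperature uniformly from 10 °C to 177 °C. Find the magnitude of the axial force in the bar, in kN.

If the supports were absent, the total length change would be Σ αᵢΔT Lᵢ = 16.9×10⁻⁶×167×270 + 1×10⁻⁶×167×600 = 0.8622 mm.
The rigid supports impose zero overall length change; the single axial force P common to all segments must satisfy P Σ Lᵢ/(AᵢEᵢ) = δ_free.
The series flexibility is Σ Lᵢ/(AᵢEᵢ) = 270/(1350×199×10³) + 600/(2375×148×10³) = 2.712×10⁻⁶ mm/N.
Hence P = δ_free / Σ(L/AE) = 0.8622/2.712×10⁻⁶ = 317.9 kN (compressive).

P ≈ 318 kN (compressive)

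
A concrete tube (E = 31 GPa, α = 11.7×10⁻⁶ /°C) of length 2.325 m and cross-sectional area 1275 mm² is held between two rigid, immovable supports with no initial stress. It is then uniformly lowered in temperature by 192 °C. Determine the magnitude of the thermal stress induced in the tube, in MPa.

σ ≈ 69.6 MPa (tensile)

The supports are rigid, so the total axial strain is zero. The restrained thermal strain is ε = αΔT = 11.7×10⁻⁶ × 192 = 2246.4×10⁻⁶.
σ = EαΔT = 31×10³ × 11.7×10⁻⁶ × 192 = 69.64 MPa (tensile; the tube is trying to contract).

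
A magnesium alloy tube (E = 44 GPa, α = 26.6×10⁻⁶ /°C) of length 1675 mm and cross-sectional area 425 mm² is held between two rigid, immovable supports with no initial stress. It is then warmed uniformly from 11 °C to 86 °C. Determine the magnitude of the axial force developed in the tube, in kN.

P ≈ 37.3 kN (compressive)

With zero net strain, σ = E·αΔT = 44 GPa × 26.6×10⁻⁶ × 75 = 87.78 MPa.
P = AEαΔT = 425 × 44×10³ × 26.6×10⁻⁶ × 75 = 37.31 kN (compressive).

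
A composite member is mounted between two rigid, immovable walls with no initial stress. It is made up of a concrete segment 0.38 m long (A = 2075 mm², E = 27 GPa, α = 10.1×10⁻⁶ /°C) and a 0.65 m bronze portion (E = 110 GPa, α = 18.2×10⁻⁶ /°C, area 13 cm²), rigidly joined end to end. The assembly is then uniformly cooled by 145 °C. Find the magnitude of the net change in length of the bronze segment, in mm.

Free thermal contraction of the whole bar: Σ αᵢΔT Lᵢ = 10.1×10⁻⁶×145×380 + 18.2×10⁻⁶×145×650 = 2.272 mm.
The walls prevent any net length change, so an axial force P (same in every segment) develops. Compatibility: P · Σ Lᵢ/(AᵢEᵢ) = δ_free.
Σ Lᵢ/(AᵢEᵢ) = 380/(2075×27×10³) + 650/(1300×110×10³) = 1.133×10⁻⁵ mm/N.
Hence P = δ_free / Σ(L/AE) = 2.272/1.133×10⁻⁵ = 200.6 kN (tensile).
For the bronze segment, free thermal change = 18.2×10⁻⁶×145×650 = 1.715 mm and elastic change from P = 200600×650/(1300×110×10³) = 0.9116 mm; these oppose, so the net change is 0.804 mm (segment shortens).

|ΔL| ≈ 0.804 mm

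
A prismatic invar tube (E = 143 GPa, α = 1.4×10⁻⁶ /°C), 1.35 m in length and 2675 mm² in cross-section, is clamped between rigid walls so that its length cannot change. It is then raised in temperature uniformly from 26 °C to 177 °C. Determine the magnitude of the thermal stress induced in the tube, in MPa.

With length fixed, the mechanical strain must cancel the thermal strain αΔT = 1.4×10⁻⁶ × 151 = 211.4×10⁻⁶.
Hence σ = E·αΔT = 143×10³ × 211.4×10⁻⁶ = 30.23 MPa, compressive.

σ ≈ 30.2 MPa (compressive)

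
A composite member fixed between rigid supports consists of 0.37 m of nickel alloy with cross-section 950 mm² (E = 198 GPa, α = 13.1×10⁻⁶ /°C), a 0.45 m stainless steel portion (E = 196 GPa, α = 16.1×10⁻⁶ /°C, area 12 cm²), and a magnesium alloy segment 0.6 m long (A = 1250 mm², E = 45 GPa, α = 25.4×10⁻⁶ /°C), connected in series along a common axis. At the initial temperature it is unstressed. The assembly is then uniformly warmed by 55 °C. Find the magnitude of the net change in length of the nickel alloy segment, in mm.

|ΔL| ≈ 0.0633 mm

If the supports were absent, the total length change would be Σ αᵢΔT Lᵢ = 13.1×10⁻⁶×55×370 + 16.1×10⁻⁶×55×450 + 25.4×10⁻⁶×55×600 = 1.503 mm.
The walls prevent any net length change, so an axial force P (same in every segment) develops. Compatibility: P · Σ Lᵢ/(AᵢEᵢ) = δ_free.
Σ Lᵢ/(AᵢEᵢ) = 370/(950×198×10³) + 450/(1200×196×10³) + 600/(1250×45×10³) = 1.455×10⁻⁵ mm/N.
Hence P = δ_free / Σ(L/AE) = 1.503/1.455×10⁻⁵ = 103.3 kN (compressive).
For the nickel alloy segment, free thermal change = 13.1×10⁻⁶×55×370 = 0.2666 mm and elastic change from P = 103300×370/(950×198×10³) = 0.2033 mm; these oppose, so the net change is 0.0633 mm (segment lengthens).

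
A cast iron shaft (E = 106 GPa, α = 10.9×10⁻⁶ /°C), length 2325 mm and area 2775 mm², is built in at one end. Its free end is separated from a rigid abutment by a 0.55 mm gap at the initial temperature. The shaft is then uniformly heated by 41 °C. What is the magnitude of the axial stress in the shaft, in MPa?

σ ≈ 22.3 MPa (compressive)

Free thermal elongation = αΔT L = 10.9×10⁻⁶ × 41 × 2325 = 1.039 mm.
After closing the 0.55 mm clearance, 1.039 − 0.55 = 0.489 mm of expansion remains to be suppressed by the wall.
Compatibility: PL/(AE) = 0.489 mm, so σ = P/A = E × (0.489/2325) = 22.3 MPa.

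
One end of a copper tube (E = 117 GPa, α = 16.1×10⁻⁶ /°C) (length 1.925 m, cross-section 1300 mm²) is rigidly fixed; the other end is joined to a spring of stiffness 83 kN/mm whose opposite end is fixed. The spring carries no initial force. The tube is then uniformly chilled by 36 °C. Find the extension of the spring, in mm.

δ ≈ 0.544 mm

The unrestrained thermal change is αΔT L = 16.1×10⁻⁶ × 36 × 1925 = 1.116 mm.
Let P be the tensile force in the spring. The tube extends elastically by PL/(AE) and the spring stretches by P/k; together these equal δ_free.
So P = δ_free / [L/(AE) + 1/k] = 1.116 / [ 1925/(1300×117×10³) + 1/(83×10³) ].
P = 1.116 / 2.47×10⁻⁵ = 45160 N.
Spring extension = P/k = 45160/(83×10³) = 0.5441 mm.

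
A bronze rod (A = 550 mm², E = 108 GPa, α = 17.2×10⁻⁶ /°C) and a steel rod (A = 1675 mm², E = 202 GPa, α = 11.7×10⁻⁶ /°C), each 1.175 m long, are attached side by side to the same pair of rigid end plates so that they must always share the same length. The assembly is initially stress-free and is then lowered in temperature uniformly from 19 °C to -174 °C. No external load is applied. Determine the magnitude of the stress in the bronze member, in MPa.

Equilibrium of a rigid end plate with no external load gives equal and opposite internal forces ±P in the two members. Since α_{bronze} > α_{steel}, cooling drives the bronze into tension and the steel into compression.
Equating the net (thermal + elastic) strains gives |α₁ − α₂|·ΔT = P·[1/(A₁E₁) + 1/(A₂E₂)].
|α₁ − α₂|·ΔT = 5.5×10⁻⁶ × 193 = 0.001061.
1/(A₁E₁) + 1/(A₂E₂) = 1/(550×108×10³) + 1/(1675×202×10³) = 1.979×10⁻⁸ N⁻¹.
So P = 0.001061 / 1.979×10⁻⁸ = 53.64 kN.
σ_{bronze} = P/A₁ = 53640/550 = 97.52 MPa, tensile.

σ ≈ 97.5 MPa (tensile)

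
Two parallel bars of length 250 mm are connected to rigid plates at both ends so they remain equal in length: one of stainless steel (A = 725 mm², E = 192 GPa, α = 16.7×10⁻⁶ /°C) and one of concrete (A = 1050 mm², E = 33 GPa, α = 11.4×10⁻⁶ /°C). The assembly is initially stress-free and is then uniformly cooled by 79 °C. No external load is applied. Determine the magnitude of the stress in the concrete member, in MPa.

σ ≈ 11.1 MPa (compressive)

Both members must finish at the same length. With the larger α, the stainless steel tends to over-contract; the plates restrain it, putting the stainless steel in tension and the concrete in compression. With no external load the two internal forces are equal and opposite, magnitude P.
Setting the final lengths equal and cancelling L: (α₁ − α₂)ΔT = P/(A₁E₁) + P/(A₂E₂).
|α₁ − α₂|·ΔT = 5.3×10⁻⁶ × 79 = 0.0004187.
1/(A₁E₁) + 1/(A₂E₂) = 1/(725×192×10³) + 1/(1050×33×10³) = 3.604×10⁻⁸ N⁻¹.
So P = 0.0004187 / 3.604×10⁻⁸ = 11.62 kN.
σ_{concrete} = P/A₂ = 11620/1050 = 11.06 MPa, compressive.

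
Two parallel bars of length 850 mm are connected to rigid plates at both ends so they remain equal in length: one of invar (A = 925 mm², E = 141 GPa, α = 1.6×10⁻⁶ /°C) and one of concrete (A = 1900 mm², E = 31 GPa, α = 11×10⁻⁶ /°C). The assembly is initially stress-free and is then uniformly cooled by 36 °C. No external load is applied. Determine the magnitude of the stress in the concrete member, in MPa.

The concrete has the larger α, so on cooling it would change length more than the invar if both were free. The rigid plates force a common final length, so the concrete is put into tension and the invar into compression, with equal and opposite forces P (no external load).
Equating the net (thermal + elastic) strains gives |α₁ − α₂|·ΔT = P·[1/(A₁E₁) + 1/(A₂E₂)].
|α₁ − α₂|·ΔT = 9.4×10⁻⁶ × 36 = 0.0003384.
1/(A₁E₁) + 1/(A₂E₂) = 1/(925×141×10³) + 1/(1900×31×10³) = 2.465×10⁻⁸ N⁻¹.
So P = 0.0003384 / 2.465×10⁻⁸ = 13.73 kN.
σ_{concrete} = P/A₂ = 13730/1900 = 7.227 MPa, tensile.

σ ≈ 7.23 MPa (tensile)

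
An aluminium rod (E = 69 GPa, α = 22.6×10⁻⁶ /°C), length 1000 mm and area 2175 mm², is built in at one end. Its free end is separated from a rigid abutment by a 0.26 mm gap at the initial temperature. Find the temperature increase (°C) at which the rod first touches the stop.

ΔT ≈ 11.5 °C

The gap closes when αΔT L = 0.26 mm, since the rod is still unstressed at that instant.
ΔT = 0.26 / (22.6×10⁻⁶ × 1000) = 11.5 °C.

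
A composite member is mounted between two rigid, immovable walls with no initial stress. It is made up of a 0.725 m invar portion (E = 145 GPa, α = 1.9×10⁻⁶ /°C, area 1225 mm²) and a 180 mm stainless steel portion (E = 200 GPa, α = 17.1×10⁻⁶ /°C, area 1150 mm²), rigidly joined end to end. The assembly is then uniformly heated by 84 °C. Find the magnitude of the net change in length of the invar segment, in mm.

|ΔL| ≈ 0.198 mm

With the walls removed the bar would change length by δ_free = Σ αᵢΔT Lᵢ = 1.9×10⁻⁶×84×725 + 17.1×10⁻⁶×84×180 = 0.3743 mm.
Since the ends are fixed, an axial force P builds up, equal in every segment, with P · Σ Lᵢ/(AᵢEᵢ) = δ_free.
The series flexibility is Σ Lᵢ/(AᵢEᵢ) = 725/(1225×145×10³) + 180/(1150×200×10³) = 4.864×10⁻⁶ mm/N.
Hence P = δ_free / Σ(L/AE) = 0.3743/4.864×10⁻⁶ = 76.94 kN (compressive).
For the invar segment, free thermal change = 1.9×10⁻⁶×84×725 = 0.1157 mm and elastic change from P = 76940×725/(1225×145×10³) = 0.314 mm; these oppose, so the net change is 0.198 mm (segment shortens).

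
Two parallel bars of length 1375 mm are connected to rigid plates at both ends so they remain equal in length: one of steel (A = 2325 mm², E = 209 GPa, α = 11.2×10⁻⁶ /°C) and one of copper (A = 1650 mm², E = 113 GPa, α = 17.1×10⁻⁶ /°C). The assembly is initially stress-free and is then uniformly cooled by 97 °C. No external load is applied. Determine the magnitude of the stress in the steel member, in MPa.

σ ≈ 33.2 MPa (compressive)

Equilibrium of a rigid end plate with no external load gives equal and opposite internal forces ±P in the two members. Since α_{copper} > α_{steel}, cooling drives the copper into tension and the steel into compression.
Setting the final lengths equal and cancelling L: (α₁ − α₂)ΔT = P/(A₁E₁) + P/(A₂E₂).
|α₁ − α₂|·ΔT = 5.9×10⁻⁶ × 97 = 0.0005723.
1/(A₁E₁) + 1/(A₂E₂) = 1/(2325×209×10³) + 1/(1650×113×10³) = 7.421×10⁻⁹ N⁻¹.
So P = 0.0005723 / 7.421×10⁻⁹ = 77.12 kN.
σ_{steel} = P/A₁ = 77120/2325 = 33.17 MPa, compressive.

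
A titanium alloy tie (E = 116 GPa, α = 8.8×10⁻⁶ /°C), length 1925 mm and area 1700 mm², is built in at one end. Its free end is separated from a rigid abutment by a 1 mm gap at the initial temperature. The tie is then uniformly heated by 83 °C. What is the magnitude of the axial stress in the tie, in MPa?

σ ≈ 24.5 MPa (compressive)

Unrestrained expansion: δ_free = αΔT L = 8.8×10⁻⁶ × 83 × 1925 = 1.406 mm.
After closing the 1 mm clearance, 1.406 − 1 = 0.406 mm of expansion remains to be suppressed by the wall.
So σ = E(δ_free − g)/L = 116×10³ × 0.406/1925 = 24.47 MPa.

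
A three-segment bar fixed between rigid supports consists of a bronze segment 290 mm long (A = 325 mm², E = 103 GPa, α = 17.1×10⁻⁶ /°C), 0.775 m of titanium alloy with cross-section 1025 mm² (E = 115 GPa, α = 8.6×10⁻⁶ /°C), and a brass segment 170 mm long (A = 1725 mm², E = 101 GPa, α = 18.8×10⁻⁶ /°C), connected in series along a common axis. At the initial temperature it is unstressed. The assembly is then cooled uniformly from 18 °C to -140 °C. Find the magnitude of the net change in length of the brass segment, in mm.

|ΔL| ≈ 0.364 mm

If the supports were absent, the total length change would be Σ αᵢΔT Lᵢ = 17.1×10⁻⁶×158×290 + 8.6×10⁻⁶×158×775 + 18.8×10⁻⁶×158×170 = 2.342 mm.
The rigid supports impose zero overall length change; the single axial force P common to all segments must satisfy P Σ Lᵢ/(AᵢEᵢ) = δ_free.
The series flexibility is Σ Lᵢ/(AᵢEᵢ) = 290/(325×103×10³) + 775/(1025×115×10³) + 170/(1725×101×10³) = 1.621×10⁻⁵ mm/N.
Hence P = δ_free / Σ(L/AE) = 2.342/1.621×10⁻⁵ = 144.4 kN (tensile).
For the brass segment, free thermal change = 18.8×10⁻⁶×158×170 = 0.505 mm and elastic change from P = 144400×170/(1725×101×10³) = 0.1409 mm; these oppose, so the net change is 0.364 mm (segment shortens).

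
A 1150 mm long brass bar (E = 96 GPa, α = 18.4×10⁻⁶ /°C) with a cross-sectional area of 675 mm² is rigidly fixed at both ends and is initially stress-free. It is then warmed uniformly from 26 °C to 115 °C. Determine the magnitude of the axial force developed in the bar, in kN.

P ≈ 106 kN (compressive)

The ends cannot move, so σ = EαΔT = 96×10³ × 18.4×10⁻⁶ × 89 = 157.2 MPa.
P = AEαΔT = 675 × 96×10³ × 18.4×10⁻⁶ × 89 = 106.1 kN (compressive).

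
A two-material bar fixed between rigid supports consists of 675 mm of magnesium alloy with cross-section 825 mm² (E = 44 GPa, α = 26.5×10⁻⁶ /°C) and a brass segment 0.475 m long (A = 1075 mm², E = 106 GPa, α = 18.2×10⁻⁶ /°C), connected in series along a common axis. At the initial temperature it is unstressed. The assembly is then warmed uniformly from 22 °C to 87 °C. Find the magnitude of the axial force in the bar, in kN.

P ≈ 75.8 kN (compressive)

With the walls removed the bar would change length by δ_free = Σ αᵢΔT Lᵢ = 26.5×10⁻⁶×65×675 + 18.2×10⁻⁶×65×475 = 1.725 mm.
The walls prevent any net length change, so an axial force P (same in every segment) develops. Compatibility: P · Σ Lᵢ/(AᵢEᵢ) = δ_free.
Σ Lᵢ/(AᵢEᵢ) = 675/(825×44×10³) + 475/(1075×106×10³) = 2.276×10⁻⁵ mm/N.
P = 1.725 / 2.276×10⁻⁵ = 75760 N = 75.76 kN, compressive.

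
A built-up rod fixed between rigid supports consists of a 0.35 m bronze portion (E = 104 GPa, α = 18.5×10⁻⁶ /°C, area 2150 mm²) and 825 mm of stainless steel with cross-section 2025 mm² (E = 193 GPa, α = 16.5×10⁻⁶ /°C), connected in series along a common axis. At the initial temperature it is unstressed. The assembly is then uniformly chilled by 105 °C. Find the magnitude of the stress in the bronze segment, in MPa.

σ ≈ 267 MPa (tensile)

Free thermal contraction of the whole bar: Σ αᵢΔT Lᵢ = 18.5×10⁻⁶×105×350 + 16.5×10⁻⁶×105×825 = 2.109 mm.
Since the ends are fixed, an axial force P builds up, equal in every segment, with P · Σ Lᵢ/(AᵢEᵢ) = δ_free.
Σ Lᵢ/(AᵢEᵢ) = 350/(2150×104×10³) + 825/(2025×193×10³) = 3.676×10⁻⁶ mm/N.
P = 2.109 / 3.676×10⁻⁶ = 573700 N = 573.7 kN, tensile.
σ_{bronze} = P / A = 573700 / 2150 = 266.9 MPa.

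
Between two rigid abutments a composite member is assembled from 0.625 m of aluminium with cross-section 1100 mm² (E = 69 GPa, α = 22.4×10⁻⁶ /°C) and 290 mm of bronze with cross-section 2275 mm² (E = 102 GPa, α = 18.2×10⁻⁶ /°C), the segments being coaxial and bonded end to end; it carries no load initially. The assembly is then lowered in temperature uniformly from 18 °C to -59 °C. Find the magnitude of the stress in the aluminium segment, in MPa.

If the supports were absent, the total length change would be Σ αᵢΔT Lᵢ = 22.4×10⁻⁶×77×625 + 18.2×10⁻⁶×77×290 = 1.484 mm.
Since the ends are fixed, an axial force P builds up, equal in every segment, with P · Σ Lᵢ/(AᵢEᵢ) = δ_free.
The series flexibility is Σ Lᵢ/(AᵢEᵢ) = 625/(1100×69×10³) + 290/(2275×102×10³) = 9.484×10⁻⁶ mm/N.
P = 1.484 / 9.484×10⁻⁶ = 156500 N = 156.5 kN, tensile.
σ_{aluminium} = P / A = 156500 / 1100 = 142.3 MPa.

σ ≈ 142 MPa (tensile)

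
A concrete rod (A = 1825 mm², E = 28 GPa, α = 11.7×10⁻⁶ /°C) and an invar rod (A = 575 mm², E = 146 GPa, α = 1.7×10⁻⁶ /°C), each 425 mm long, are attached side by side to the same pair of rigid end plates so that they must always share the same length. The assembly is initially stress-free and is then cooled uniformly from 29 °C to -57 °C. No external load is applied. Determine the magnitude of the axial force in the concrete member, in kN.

P ≈ 27.3 kN (tensile in the concrete)

Both members must finish at the same length. With the larger α, the concrete tends to over-contract; the plates restrain it, putting the concrete in tension and the invar in compression. With no external load the two internal forces are equal and opposite, magnitude P.
Equating the net (thermal + elastic) strains gives |α₁ − α₂|·ΔT = P·[1/(A₁E₁) + 1/(A₂E₂)].
|α₁ − α₂|·ΔT = 10×10⁻⁶ × 86 = 0.00086.
1/(A₁E₁) + 1/(A₂E₂) = 1/(1825×28×10³) + 1/(575×146×10³) = 3.148×10⁻⁸ N⁻¹.
So P = 0.00086 / 3.148×10⁻⁸ = 27.32 kN.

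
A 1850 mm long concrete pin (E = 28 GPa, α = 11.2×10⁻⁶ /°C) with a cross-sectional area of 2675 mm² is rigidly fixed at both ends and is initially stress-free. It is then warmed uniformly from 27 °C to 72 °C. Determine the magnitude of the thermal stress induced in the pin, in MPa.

With length fixed, the mechanical strain must cancel the thermal strain αΔT = 11.2×10⁻⁶ × 45 = 504×10⁻⁶.
Hence σ = E·αΔT = 28×10³ × 504×10⁻⁶ = 14.11 MPa, compressive.

σ ≈ 14.1 MPa (compressive)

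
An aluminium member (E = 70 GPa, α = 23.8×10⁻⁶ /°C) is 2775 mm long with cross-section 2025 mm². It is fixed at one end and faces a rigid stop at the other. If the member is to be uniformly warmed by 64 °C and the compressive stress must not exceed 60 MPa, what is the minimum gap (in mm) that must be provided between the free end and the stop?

With no wall the member would lengthen by αΔT L = 23.8×10⁻⁶ × 64 × 2775 = 4.227 mm.
At the allowable stress the elastic shortening the wall may impose is σL/E = 60 × 2775 / (70×10³) = 2.379 mm.
The gap must absorb the remainder: g_min = 4.227 − 2.379 = 1.848 mm.

g ≈ 1.85 mm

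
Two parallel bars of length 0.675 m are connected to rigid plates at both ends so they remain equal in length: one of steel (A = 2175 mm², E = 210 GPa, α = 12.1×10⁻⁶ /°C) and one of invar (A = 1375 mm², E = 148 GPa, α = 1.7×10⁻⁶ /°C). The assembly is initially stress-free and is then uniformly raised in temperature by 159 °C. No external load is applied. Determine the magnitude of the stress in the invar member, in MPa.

The steel has the larger α, so on heating it would change length more than the invar if both were free. The rigid plates force a common final length, so the steel is put into compression and the invar into tension, with equal and opposite forces P (no external load).
Setting the final lengths equal and cancelling L: (α₁ − α₂)ΔT = P/(A₁E₁) + P/(A₂E₂).
|α₁ − α₂|·ΔT = 10.4×10⁻⁶ × 159 = 0.001654.
1/(A₁E₁) + 1/(A₂E₂) = 1/(2175×210×10³) + 1/(1375×148×10³) = 7.103×10⁻⁹ N⁻¹.
So P = 0.001654 / 7.103×10⁻⁹ = 232.8 kN.
σ_{invar} = P/A₂ = 232800/1375 = 169.3 MPa, tensile.

σ ≈ 169 MPa (tensile)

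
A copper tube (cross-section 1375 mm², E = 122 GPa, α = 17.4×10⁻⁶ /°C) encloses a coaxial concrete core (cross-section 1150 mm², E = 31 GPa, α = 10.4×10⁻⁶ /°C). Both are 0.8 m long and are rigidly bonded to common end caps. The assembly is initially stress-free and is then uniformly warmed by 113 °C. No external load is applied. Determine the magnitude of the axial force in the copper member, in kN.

The copper has the larger α, so on heating it would change length more than the concrete if both were free. The rigid plates force a common final length, so the copper is put into compression and the concrete into tension, with equal and opposite forces P (no external load).
Equating the net (thermal + elastic) strains gives |α₁ − α₂|·ΔT = P·[1/(A₁E₁) + 1/(A₂E₂)].
|α₁ − α₂|·ΔT = 7×10⁻⁶ × 113 = 0.000791.
1/(A₁E₁) + 1/(A₂E₂) = 1/(1375×122×10³) + 1/(1150×31×10³) = 3.401×10⁻⁸ N⁻¹.
So P = 0.000791 / 3.401×10⁻⁸ = 23.26 kN.

P ≈ 23.3 kN (compressive in the copper)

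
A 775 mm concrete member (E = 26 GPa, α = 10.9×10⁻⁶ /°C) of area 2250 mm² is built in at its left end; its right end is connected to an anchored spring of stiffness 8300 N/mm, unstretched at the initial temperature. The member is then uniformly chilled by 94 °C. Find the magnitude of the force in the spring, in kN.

P ≈ 5.94 kN

The unrestrained thermal change is αΔT L = 10.9×10⁻⁶ × 94 × 775 = 0.7941 mm.
With a force P in the spring, the elastic change of the member is PL/(AE) and that of the spring is P/k; compatibility requires their sum to equal δ_free.
So P = δ_free / [L/(AE) + 1/k] = 0.7941 / [ 775/(2250×26×10³) + 1/(8300) ].
P = 0.7941 / 0.0001337 = 5938 N.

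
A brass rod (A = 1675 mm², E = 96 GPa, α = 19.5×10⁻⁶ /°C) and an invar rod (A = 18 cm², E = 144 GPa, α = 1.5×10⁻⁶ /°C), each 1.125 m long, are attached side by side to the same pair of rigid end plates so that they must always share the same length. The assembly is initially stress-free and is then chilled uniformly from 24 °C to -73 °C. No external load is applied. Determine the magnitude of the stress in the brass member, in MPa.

σ ≈ 103 MPa (tensile)

Both members must finish at the same length. With the larger α, the brass tends to over-contract; the plates restrain it, putting the brass in tension and the invar in compression. With no external load the two internal forces are equal and opposite, magnitude P.
Setting the final lengths equal and cancelling L: (α₁ − α₂)ΔT = P/(A₁E₁) + P/(A₂E₂).
|α₁ − α₂|·ΔT = 18×10⁻⁶ × 97 = 0.001746.
1/(A₁E₁) + 1/(A₂E₂) = 1/(1675×96×10³) + 1/(1800×144×10³) = 1.008×10⁻⁸ N⁻¹.
So P = 0.001746 / 1.008×10⁻⁸ = 173.3 kN.
σ_{brass} = P/A₁ = 173300/1675 = 103.4 MPa, tensile.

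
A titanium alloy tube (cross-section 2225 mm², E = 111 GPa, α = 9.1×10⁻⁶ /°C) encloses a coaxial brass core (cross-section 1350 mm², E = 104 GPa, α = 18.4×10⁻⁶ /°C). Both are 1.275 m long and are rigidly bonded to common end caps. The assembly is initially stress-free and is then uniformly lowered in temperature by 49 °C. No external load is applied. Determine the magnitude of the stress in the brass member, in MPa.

Equilibrium of a rigid end plate with no external load gives equal and opposite internal forces ±P in the two members. Since α_{brass} > α_{titanium alloy}, cooling drives the brass into tension and the titanium alloy into compression.
Compatibility of the two members (thermal + elastic change equal): (α₁ − α₂)ΔT = P·[1/(A₁E₁) + 1/(A₂E₂)].
|α₁ − α₂|·ΔT = 9.3×10⁻⁶ × 49 = 0.0004557.
1/(A₁E₁) + 1/(A₂E₂) = 1/(2225×111×10³) + 1/(1350×104×10³) = 1.117×10⁻⁸ N⁻¹.
So P = 0.0004557 / 1.117×10⁻⁸ = 40.79 kN.
σ_{brass} = P/A₂ = 40790/1350 = 30.22 MPa, tensile.

σ ≈ 30.2 MPa (tensile)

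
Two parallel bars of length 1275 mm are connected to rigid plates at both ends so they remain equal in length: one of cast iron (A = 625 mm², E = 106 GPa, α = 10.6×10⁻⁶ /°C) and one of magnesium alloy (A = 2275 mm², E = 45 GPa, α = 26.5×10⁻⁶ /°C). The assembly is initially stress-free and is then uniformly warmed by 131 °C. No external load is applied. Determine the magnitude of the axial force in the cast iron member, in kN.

Both members must finish at the same length. With the larger α, the magnesium alloy tends to over-expand; the plates restrain it, putting the magnesium alloy in compression and the cast iron in tension. With no external load the two internal forces are equal and opposite, magnitude P.
Compatibility of the two members (thermal + elastic change equal): (α₁ − α₂)ΔT = P·[1/(A₁E₁) + 1/(A₂E₂)].
|α₁ − α₂|·ΔT = 15.9×10⁻⁶ × 131 = 0.002083.
1/(A₁E₁) + 1/(A₂E₂) = 1/(625×106×10³) + 1/(2275×45×10³) = 2.486×10⁻⁸ N⁻¹.
P = 0.002083 / 2.486×10⁻⁸ = 83780 N = 83.78 kN.

P ≈ 83.8 kN (tensile in the cast iron)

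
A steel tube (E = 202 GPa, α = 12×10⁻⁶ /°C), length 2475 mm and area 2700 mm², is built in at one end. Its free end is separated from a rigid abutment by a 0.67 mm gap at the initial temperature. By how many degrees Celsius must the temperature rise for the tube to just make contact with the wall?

ΔT ≈ 22.6 °C

The gap closes when αΔT L = 0.67 mm, since the tube is still unstressed at that instant.
So ΔT = g/(αL) = 0.67/(12×10⁻⁶ × 2475) = 22.56 °C.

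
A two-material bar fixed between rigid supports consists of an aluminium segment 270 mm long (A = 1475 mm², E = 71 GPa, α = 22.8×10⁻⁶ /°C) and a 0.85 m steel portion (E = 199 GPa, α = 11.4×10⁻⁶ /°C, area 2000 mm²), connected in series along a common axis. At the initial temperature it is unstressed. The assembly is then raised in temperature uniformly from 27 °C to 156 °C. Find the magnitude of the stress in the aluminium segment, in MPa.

σ ≈ 294 MPa (compressive)

If the supports were absent, the total length change would be Σ αᵢΔT Lᵢ = 22.8×10⁻⁶×129×270 + 11.4×10⁻⁶×129×850 = 2.044 mm.
The rigid supports impose zero overall length change; the single axial force P common to all segments must satisfy P Σ Lᵢ/(AᵢEᵢ) = δ_free.
The series flexibility is Σ Lᵢ/(AᵢEᵢ) = 270/(1475×71×10³) + 850/(2000×199×10³) = 4.714×10⁻⁶ mm/N.
So P = 2.044 / 4.714×10⁻⁶ = 433.6 kN, compressive.
σ_{aluminium} = P / A = 433600 / 1475 = 294 MPa.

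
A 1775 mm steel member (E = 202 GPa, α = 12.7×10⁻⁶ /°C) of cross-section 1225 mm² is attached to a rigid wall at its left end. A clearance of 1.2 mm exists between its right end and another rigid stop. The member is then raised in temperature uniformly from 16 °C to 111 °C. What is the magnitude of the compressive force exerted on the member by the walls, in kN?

Unrestrained expansion: δ_free = αΔT L = 12.7×10⁻⁶ × 95 × 1775 = 2.142 mm.
This exceeds the 1.2 mm gap, so the wall pushes back. The portion of expansion that must be recovered elastically is δ_free − gap = 2.142 − 1.2 = 0.9415 mm.
Compatibility: PL/(AE) = 0.9415 mm, so σ = P/A = E × (0.9415/1775) = 107.1 MPa.
P = σA = 107.1 × 1225 = 131.3 kN.

P ≈ 131 kN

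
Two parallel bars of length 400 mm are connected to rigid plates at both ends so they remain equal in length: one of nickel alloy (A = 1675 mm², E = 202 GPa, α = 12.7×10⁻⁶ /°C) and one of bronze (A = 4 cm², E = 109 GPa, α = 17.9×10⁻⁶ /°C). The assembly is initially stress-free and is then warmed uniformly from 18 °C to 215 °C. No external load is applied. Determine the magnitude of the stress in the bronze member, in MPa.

σ ≈ 98.9 MPa (compressive)

The bronze has the larger α, so on heating it would change length more than the nickel alloy if both were free. The rigid plates force a common final length, so the bronze is put into compression and the nickel alloy into tension, with equal and opposite forces P (no external load).
Compatibility of the two members (thermal + elastic change equal): (α₁ − α₂)ΔT = P·[1/(A₁E₁) + 1/(A₂E₂)].
|α₁ − α₂|·ΔT = 5.2×10⁻⁶ × 197 = 0.001024.
1/(A₁E₁) + 1/(A₂E₂) = 1/(1675×202×10³) + 1/(400×109×10³) = 2.589×10⁻⁸ N⁻¹.
So P = 0.001024 / 2.589×10⁻⁸ = 39.57 kN.
σ_{bronze} = P/A₂ = 39570/400 = 98.91 MPa, compressive.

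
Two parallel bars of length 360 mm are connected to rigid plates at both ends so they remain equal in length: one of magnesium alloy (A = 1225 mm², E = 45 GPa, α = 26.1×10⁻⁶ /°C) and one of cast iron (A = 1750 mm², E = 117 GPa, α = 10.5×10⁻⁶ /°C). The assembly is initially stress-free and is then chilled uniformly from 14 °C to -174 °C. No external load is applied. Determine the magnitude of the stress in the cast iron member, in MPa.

σ ≈ 72.8 MPa (compressive)

Equilibrium of a rigid end plate with no external load gives equal and opposite internal forces ±P in the two members. Since α_{magnesium alloy} > α_{cast iron}, cooling drives the magnesium alloy into tension and the cast iron into compression.
Compatibility of the two members (thermal + elastic change equal): (α₁ − α₂)ΔT = P·[1/(A₁E₁) + 1/(A₂E₂)].
|α₁ − α₂|·ΔT = 15.6×10⁻⁶ × 188 = 0.002933.
1/(A₁E₁) + 1/(A₂E₂) = 1/(1225×45×10³) + 1/(1750×117×10³) = 2.302×10⁻⁸ N⁻¹.
So P = 0.002933 / 2.302×10⁻⁸ = 127.4 kN.
σ_{cast iron} = P/A₂ = 127400/1750 = 72.79 MPa, compressive.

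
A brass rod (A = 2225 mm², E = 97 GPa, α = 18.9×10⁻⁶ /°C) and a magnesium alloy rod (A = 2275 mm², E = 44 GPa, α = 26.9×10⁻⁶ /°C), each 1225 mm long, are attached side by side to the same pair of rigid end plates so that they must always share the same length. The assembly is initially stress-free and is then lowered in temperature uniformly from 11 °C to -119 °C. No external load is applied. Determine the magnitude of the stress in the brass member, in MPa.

σ ≈ 32 MPa (compressive)

Equilibrium of a rigid end plate with no external load gives equal and opposite internal forces ±P in the two members. Since α_{magnesium alloy} > α_{brass}, cooling drives the magnesium alloy into tension and the brass into compression.
Compatibility of the two members (thermal + elastic change equal): (α₁ − α₂)ΔT = P·[1/(A₁E₁) + 1/(A₂E₂)].
|α₁ − α₂|·ΔT = 8×10⁻⁶ × 130 = 0.00104.
1/(A₁E₁) + 1/(A₂E₂) = 1/(2225×97×10³) + 1/(2275×44×10³) = 1.462×10⁻⁸ N⁻¹.
P = 0.00104 / 1.462×10⁻⁸ = 71120 N = 71.12 kN.
σ_{brass} = P/A₁ = 71120/2225 = 31.96 MPa, compressive.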